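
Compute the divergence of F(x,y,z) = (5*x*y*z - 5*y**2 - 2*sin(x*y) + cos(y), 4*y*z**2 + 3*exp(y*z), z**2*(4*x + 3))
8*x*z + 5*y*z - 2*y*cos(x*y) + 4*z**2 + 3*z*exp(y*z) + 6*z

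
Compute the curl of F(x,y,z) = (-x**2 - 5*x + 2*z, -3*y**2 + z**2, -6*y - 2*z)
(-2*z - 6, 2, 0)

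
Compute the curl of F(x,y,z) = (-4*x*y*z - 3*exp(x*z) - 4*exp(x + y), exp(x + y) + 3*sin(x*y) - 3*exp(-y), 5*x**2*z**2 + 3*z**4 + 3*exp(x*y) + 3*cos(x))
(3*x*exp(x*y), -4*x*y - 10*x*z**2 - 3*x*exp(x*z) - 3*y*exp(x*y) + 3*sin(x), 4*x*z + 3*y*cos(x*y) + 5*exp(x + y))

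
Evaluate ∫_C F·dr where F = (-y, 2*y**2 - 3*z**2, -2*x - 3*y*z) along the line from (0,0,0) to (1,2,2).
-41/3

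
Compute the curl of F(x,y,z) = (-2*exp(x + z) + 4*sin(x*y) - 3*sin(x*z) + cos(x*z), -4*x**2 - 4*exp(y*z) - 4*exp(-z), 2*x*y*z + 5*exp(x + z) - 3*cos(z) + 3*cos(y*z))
(2*x*z + 4*y*exp(y*z) - 3*z*sin(y*z) - 4*exp(-z), -x*sin(x*z) - 3*x*cos(x*z) - 2*y*z - 7*exp(x + z), -4*x*(cos(x*y) + 2))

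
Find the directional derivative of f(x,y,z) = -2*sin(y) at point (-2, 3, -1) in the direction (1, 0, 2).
0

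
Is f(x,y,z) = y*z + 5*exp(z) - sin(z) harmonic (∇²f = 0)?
No, ∇²f = 5*exp(z) + sin(z)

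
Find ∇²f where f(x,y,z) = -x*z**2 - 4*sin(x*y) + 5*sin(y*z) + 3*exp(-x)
4*x**2*sin(x*y) - 2*x + 4*y**2*sin(x*y) - 5*y**2*sin(y*z) - 5*z**2*sin(y*z) + 3*exp(-x)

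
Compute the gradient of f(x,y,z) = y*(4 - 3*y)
(0, 4 - 6*y, 0)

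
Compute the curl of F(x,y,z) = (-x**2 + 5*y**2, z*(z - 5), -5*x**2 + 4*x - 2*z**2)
(5 - 2*z, 10*x - 4, -10*y)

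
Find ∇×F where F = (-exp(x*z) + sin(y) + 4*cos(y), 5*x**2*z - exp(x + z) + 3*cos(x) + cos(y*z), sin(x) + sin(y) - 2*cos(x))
(-5*x**2 + y*sin(y*z) + exp(x + z) + cos(y), -x*exp(x*z) - 2*sin(x) - cos(x), 10*x*z - exp(x + z) - 3*sin(x) + 4*sin(y) - cos(y))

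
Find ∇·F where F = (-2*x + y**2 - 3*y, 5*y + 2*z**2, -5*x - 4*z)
-1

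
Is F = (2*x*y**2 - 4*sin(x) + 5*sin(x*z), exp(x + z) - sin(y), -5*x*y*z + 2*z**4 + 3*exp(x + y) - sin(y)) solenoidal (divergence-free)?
No, ∇·F = -5*x*y + 2*y**2 + 8*z**3 + 5*z*cos(x*z) - 4*cos(x) - cos(y)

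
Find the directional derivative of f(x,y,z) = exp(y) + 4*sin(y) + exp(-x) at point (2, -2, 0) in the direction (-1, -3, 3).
-2*sqrt(19)*(6*exp(2)*cos(2) + 1)*exp(-2)/19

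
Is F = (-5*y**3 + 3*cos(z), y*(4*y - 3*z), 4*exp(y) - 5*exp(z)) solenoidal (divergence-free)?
No, ∇·F = 8*y - 3*z - 5*exp(z)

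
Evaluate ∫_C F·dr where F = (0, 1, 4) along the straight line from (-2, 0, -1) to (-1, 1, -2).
-3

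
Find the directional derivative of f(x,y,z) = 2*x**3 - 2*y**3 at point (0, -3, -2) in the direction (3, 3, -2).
-81*sqrt(22)/11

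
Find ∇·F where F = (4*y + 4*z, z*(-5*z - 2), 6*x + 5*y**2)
0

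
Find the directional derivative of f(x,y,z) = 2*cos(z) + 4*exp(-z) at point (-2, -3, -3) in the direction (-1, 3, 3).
6*sqrt(19)*(-2*exp(3) + sin(3))/19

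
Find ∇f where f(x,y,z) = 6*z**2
(0, 0, 12*z)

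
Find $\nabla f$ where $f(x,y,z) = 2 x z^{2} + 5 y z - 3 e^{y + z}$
(2*z**2, 5*z - 3*exp(y + z), 4*x*z + 5*y - 3*exp(y + z))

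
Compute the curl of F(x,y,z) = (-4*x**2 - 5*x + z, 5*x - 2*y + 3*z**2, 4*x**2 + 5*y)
(5 - 6*z, 1 - 8*x, 5)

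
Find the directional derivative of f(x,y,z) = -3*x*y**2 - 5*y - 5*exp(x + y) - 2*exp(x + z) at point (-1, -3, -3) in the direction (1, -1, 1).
-4*sqrt(3)*(1 + exp(4))*exp(-4)/3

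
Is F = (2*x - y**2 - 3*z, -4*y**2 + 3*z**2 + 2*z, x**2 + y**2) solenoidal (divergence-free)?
No, ∇·F = 2 - 8*y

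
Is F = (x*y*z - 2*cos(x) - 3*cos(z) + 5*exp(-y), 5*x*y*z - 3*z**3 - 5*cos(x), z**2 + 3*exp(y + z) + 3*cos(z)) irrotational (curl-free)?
No, ∇×F = (-5*x*y + 9*z**2 + 3*exp(y + z), x*y + 3*sin(z), -x*z + 5*y*z + 5*sin(x) + 5*exp(-y))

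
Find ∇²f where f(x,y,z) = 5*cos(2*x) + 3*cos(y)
-20*cos(2*x) - 3*cos(y)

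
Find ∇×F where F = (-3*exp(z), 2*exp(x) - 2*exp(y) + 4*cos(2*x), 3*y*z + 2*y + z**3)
(3*z + 2, -3*exp(z), 2*exp(x) - 8*sin(2*x))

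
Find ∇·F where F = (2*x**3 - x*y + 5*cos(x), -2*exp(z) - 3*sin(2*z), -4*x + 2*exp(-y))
6*x**2 - y - 5*sin(x)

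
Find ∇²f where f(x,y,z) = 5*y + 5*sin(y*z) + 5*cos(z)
-5*y**2*sin(y*z) - 5*z**2*sin(y*z) - 5*cos(z)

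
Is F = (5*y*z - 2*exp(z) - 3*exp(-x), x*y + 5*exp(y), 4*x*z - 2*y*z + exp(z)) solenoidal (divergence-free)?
No, ∇·F = 5*x - 2*y + 5*exp(y) + exp(z) + 3*exp(-x)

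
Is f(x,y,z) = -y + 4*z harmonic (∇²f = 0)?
Yes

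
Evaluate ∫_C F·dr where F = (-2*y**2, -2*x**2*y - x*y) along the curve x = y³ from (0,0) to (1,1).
-33/20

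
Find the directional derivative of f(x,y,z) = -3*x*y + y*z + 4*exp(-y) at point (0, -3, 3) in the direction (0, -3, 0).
-3 + 4*exp(3)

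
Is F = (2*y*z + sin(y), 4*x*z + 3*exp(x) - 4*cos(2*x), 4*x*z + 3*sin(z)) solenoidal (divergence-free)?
No, ∇·F = 4*x + 3*cos(z)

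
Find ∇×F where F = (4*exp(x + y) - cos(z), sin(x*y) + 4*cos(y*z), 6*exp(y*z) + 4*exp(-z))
(4*y*sin(y*z) + 6*z*exp(y*z), sin(z), y*cos(x*y) - 4*exp(x + y))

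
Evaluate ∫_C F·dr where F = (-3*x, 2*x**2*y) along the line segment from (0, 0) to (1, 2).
1/2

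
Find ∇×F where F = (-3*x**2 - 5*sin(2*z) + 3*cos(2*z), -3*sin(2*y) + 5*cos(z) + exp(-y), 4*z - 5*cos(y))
(5*sin(y) + 5*sin(z), -6*sin(2*z) - 10*cos(2*z), 0)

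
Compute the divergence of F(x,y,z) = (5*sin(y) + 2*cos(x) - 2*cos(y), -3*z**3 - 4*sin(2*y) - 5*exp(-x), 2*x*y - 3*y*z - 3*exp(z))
-3*y - 3*exp(z) - 2*sin(x) - 8*cos(2*y)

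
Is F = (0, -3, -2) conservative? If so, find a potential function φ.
Yes, F is conservative. φ = -3*y - 2*z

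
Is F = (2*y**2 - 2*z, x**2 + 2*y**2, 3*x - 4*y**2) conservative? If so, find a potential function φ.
No, ∇×F = (-8*y, -5, 2*x - 4*y) ≠ 0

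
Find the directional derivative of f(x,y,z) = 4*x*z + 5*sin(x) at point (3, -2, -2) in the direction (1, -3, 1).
sqrt(11)*(5*cos(3) + 4)/11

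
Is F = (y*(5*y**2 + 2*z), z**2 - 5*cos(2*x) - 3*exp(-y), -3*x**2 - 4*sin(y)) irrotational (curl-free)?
No, ∇×F = (-2*z - 4*cos(y), 6*x + 2*y, -15*y**2 - 2*z + 10*sin(2*x))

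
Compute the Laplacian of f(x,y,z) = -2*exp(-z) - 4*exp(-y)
-2*exp(-z) - 4*exp(-y)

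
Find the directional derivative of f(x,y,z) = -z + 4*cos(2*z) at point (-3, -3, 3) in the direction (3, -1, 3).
-3*sqrt(19)*(8*sin(6) + 1)/19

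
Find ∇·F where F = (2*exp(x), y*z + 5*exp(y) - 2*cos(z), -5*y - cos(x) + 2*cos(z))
z + 2*exp(x) + 5*exp(y) - 2*sin(z)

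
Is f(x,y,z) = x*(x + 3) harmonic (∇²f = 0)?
No, ∇²f = 2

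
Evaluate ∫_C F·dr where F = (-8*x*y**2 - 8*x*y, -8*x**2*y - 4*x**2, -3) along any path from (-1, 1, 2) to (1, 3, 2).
-40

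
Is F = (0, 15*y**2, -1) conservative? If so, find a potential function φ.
Yes, F is conservative. φ = 5*y**3 - z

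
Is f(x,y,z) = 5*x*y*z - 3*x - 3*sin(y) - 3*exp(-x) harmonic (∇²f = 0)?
No, ∇²f = 3*sin(y) - 3*exp(-x)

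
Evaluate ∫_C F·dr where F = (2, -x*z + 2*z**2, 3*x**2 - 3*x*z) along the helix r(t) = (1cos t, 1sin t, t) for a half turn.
-5*pi/2 - pi**2/4 + 2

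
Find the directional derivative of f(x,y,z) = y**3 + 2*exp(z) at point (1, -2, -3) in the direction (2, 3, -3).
3*sqrt(22)*(-1 + 6*exp(3))*exp(-3)/11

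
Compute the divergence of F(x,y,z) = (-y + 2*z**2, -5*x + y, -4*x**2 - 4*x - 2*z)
-1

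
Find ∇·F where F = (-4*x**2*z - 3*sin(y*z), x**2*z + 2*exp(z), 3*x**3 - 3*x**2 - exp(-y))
-8*x*z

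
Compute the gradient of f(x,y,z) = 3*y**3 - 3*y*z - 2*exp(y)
(0, 9*y**2 - 3*z - 2*exp(y), -3*y)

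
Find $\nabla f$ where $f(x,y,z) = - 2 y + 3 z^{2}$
(0, -2, 6*z)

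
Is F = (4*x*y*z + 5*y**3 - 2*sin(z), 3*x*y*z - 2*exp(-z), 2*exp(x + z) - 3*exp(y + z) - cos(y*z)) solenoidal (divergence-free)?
No, ∇·F = 3*x*z + 4*y*z + y*sin(y*z) + 2*exp(x + z) - 3*exp(y + z)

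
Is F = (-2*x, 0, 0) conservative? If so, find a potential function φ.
Yes, F is conservative. φ = -x**2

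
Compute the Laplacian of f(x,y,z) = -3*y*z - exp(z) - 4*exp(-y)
-exp(z) - 4*exp(-y)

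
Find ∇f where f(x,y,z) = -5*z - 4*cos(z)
(0, 0, 4*sin(z) - 5)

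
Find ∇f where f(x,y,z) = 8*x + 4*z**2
(8, 0, 8*z)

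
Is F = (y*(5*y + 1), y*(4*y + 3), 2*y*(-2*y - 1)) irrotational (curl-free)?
No, ∇×F = (-8*y - 2, 0, -10*y - 1)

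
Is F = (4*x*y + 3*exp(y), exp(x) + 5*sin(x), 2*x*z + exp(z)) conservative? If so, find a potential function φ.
No, ∇×F = (0, -2*z, -4*x + exp(x) - 3*exp(y) + 5*cos(x)) ≠ 0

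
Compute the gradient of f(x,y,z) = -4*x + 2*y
(-4, 2, 0)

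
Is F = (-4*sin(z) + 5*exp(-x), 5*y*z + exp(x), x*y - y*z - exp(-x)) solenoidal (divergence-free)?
No, ∇·F = -y + 5*z - 5*exp(-x)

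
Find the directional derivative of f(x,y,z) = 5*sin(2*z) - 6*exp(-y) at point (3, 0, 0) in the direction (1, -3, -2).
-19*sqrt(14)/7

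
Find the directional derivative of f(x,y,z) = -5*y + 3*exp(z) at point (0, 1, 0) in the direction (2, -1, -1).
sqrt(6)/3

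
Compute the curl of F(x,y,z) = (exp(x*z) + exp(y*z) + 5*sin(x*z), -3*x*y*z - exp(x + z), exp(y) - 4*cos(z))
(3*x*y + exp(y) + exp(x + z), x*exp(x*z) + 5*x*cos(x*z) + y*exp(y*z), -3*y*z - z*exp(y*z) - exp(x + z))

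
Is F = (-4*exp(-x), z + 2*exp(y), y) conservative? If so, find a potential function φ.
Yes, F is conservative. φ = y*z + 2*exp(y) + 4*exp(-x)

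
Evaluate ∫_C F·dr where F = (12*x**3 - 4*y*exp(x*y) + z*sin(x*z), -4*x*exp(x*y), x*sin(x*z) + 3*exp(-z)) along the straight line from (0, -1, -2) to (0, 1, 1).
-(3 - 3*exp(3))*exp(-1)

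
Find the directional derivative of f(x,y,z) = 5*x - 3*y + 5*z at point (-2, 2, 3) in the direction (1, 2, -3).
-8*sqrt(14)/7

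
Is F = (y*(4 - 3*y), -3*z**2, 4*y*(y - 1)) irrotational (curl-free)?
No, ∇×F = (8*y + 6*z - 4, 0, 6*y - 4)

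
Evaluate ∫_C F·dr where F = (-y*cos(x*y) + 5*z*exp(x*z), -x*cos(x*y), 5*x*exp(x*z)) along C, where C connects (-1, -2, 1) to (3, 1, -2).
-5*exp(-1) - sin(3) + 5*exp(-6) + sin(2)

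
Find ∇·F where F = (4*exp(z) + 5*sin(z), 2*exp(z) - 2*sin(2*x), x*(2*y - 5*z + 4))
-5*x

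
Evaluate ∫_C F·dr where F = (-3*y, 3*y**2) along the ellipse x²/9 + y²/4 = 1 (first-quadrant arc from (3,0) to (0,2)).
8 + 9*pi/2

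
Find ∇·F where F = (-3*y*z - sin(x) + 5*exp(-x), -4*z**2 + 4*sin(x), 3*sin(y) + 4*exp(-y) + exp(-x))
-cos(x) - 5*exp(-x)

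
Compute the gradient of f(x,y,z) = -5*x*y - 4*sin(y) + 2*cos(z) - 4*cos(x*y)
(y*(4*sin(x*y) - 5), 4*x*sin(x*y) - 5*x - 4*cos(y), -2*sin(z))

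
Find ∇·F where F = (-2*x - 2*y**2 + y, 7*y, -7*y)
5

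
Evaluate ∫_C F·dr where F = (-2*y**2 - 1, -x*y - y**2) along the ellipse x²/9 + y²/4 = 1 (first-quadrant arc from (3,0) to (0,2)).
37/3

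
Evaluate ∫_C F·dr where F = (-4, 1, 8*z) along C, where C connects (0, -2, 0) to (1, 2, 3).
36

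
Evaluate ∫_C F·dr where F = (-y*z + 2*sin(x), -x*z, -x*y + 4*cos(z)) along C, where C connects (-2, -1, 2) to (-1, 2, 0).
-4*sin(2) - 2*cos(1) + 2*cos(2) + 4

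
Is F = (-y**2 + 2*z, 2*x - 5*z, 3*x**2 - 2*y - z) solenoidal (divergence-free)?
No, ∇·F = -1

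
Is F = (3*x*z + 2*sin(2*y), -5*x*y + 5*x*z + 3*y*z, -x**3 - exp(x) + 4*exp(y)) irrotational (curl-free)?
No, ∇×F = (-5*x - 3*y + 4*exp(y), 3*x**2 + 3*x + exp(x), -5*y + 5*z - 4*cos(2*y))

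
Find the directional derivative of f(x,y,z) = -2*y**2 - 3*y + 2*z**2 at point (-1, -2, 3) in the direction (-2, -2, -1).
-22/3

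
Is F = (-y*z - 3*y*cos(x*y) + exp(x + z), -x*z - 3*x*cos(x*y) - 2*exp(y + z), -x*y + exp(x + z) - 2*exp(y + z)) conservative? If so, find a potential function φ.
Yes, F is conservative. φ = -x*y*z + exp(x + z) - 2*exp(y + z) - 3*sin(x*y)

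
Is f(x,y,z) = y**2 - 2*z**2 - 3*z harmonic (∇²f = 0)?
No, ∇²f = -2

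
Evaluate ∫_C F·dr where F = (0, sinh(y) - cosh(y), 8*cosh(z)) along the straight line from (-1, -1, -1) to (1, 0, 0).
-cosh(1) + 1 + 7*sinh(1)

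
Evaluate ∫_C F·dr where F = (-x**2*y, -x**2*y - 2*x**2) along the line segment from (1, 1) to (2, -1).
53/6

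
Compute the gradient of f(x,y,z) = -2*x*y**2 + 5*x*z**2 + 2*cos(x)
(-2*y**2 + 5*z**2 - 2*sin(x), -4*x*y, 10*x*z)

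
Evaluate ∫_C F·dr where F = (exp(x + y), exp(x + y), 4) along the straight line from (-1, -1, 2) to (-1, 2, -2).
-16 - exp(-2) + E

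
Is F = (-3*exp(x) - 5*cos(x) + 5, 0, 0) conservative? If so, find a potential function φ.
Yes, F is conservative. φ = 5*x - 3*exp(x) - 5*sin(x)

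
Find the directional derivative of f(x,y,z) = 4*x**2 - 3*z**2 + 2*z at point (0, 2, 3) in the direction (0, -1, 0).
0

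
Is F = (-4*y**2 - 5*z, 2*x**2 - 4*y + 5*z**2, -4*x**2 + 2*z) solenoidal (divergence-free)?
No, ∇·F = -2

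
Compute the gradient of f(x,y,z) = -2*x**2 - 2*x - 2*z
(-4*x - 2, 0, -2)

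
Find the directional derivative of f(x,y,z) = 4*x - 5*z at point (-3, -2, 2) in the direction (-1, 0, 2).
-14*sqrt(5)/5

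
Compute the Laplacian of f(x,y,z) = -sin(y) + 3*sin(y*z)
-3*y**2*sin(y*z) - 3*z**2*sin(y*z) + sin(y)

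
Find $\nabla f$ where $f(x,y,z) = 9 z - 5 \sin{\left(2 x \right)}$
(-10*cos(2*x), 0, 9)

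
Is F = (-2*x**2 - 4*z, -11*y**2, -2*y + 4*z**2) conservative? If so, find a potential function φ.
No, ∇×F = (-2, -4, 0) ≠ 0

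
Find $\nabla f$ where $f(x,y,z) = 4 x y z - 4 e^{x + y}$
(4*y*z - 4*exp(x + y), 4*x*z - 4*exp(x + y), 4*x*y)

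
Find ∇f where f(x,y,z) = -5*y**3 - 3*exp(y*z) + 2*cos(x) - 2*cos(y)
(-2*sin(x), -15*y**2 - 3*z*exp(y*z) + 2*sin(y), -3*y*exp(y*z))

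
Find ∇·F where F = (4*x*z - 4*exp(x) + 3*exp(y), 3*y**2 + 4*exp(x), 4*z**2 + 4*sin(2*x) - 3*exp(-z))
6*y + 12*z - 4*exp(x) + 3*exp(-z)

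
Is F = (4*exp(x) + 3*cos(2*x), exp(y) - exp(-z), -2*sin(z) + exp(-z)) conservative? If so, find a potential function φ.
No, ∇×F = (-exp(-z), 0, 0) ≠ 0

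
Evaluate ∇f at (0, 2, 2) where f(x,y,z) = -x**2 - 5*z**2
(0, 0, -20)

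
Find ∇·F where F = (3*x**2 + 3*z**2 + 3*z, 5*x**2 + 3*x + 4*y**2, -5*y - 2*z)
6*x + 8*y - 2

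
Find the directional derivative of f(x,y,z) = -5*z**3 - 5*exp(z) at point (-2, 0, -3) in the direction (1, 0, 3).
3*sqrt(10)*(-27*exp(3) - 1)*exp(-3)/2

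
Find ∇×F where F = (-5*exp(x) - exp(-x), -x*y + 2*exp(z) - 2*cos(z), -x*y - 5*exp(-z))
(-x - 2*exp(z) - 2*sin(z), y, -y)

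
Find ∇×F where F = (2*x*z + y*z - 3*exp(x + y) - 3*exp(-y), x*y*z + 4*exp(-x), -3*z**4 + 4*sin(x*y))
(x*(-y + 4*cos(x*y)), 2*x - 4*y*cos(x*y) + y, y*z - z + 3*exp(x + y) - 3*exp(-y) - 4*exp(-x))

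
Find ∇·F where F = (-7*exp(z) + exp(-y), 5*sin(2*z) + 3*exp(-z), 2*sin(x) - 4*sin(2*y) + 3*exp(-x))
0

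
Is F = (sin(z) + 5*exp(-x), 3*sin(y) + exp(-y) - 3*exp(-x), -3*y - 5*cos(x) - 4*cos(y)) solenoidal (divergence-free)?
No, ∇·F = 3*cos(y) - exp(-y) - 5*exp(-x)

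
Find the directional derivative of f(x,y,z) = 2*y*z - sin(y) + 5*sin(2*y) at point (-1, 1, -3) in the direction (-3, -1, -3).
sqrt(19)*(cos(1) - 10*cos(2))/19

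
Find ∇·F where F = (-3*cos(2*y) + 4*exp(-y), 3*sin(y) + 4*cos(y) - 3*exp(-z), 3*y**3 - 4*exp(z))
-4*exp(z) - 4*sin(y) + 3*cos(y)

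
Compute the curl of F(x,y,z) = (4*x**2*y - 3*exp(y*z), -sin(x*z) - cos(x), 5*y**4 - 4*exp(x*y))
(-4*x*exp(x*y) + x*cos(x*z) + 20*y**3, y*(4*exp(x*y) - 3*exp(y*z)), -4*x**2 + 3*z*exp(y*z) - z*cos(x*z) + sin(x))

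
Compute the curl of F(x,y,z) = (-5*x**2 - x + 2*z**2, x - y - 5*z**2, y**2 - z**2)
(2*y + 10*z, 4*z, 1)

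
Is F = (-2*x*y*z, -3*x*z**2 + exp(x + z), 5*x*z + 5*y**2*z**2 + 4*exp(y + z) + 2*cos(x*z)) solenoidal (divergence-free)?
No, ∇·F = -2*x*sin(x*z) + 5*x + 10*y**2*z - 2*y*z + 4*exp(y + z)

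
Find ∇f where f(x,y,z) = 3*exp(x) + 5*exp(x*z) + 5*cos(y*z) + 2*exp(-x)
(5*z*exp(x*z) + 3*exp(x) - 2*exp(-x), -5*z*sin(y*z), 5*x*exp(x*z) - 5*y*sin(y*z))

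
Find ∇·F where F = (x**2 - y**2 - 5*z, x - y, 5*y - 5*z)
2*x - 6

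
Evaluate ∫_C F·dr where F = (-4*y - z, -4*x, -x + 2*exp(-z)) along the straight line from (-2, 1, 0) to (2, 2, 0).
-24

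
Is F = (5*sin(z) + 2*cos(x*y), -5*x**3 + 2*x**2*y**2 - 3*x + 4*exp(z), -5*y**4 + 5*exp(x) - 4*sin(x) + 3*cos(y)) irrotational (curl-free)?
No, ∇×F = (-20*y**3 - 4*exp(z) - 3*sin(y), -5*exp(x) + 4*cos(x) + 5*cos(z), -15*x**2 + 4*x*y**2 + 2*x*sin(x*y) - 3)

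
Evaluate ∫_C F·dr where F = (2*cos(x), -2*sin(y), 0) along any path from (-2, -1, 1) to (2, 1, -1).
4*sin(2)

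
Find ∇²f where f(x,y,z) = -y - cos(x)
cos(x)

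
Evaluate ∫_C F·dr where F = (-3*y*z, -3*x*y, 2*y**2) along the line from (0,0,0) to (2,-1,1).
2/3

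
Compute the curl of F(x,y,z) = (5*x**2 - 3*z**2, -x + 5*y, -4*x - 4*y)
(-4, 4 - 6*z, -1)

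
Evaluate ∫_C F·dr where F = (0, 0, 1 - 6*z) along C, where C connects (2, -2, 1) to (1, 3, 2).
-8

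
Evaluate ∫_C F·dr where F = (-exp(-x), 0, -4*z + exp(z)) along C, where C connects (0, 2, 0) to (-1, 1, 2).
-10 + E + exp(2)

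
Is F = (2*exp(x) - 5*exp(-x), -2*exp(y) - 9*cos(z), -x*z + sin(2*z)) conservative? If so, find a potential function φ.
No, ∇×F = (-9*sin(z), z, 0) ≠ 0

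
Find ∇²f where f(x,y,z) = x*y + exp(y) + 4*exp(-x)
exp(y) + 4*exp(-x)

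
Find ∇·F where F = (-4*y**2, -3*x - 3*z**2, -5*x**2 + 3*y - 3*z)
-3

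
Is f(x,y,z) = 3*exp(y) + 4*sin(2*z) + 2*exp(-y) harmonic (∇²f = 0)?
No, ∇²f = 3*exp(y) - 16*sin(2*z) + 2*exp(-y)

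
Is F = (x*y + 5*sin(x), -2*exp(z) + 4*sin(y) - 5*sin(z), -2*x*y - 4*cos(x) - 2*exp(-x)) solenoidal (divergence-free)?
No, ∇·F = y + 5*cos(x) + 4*cos(y)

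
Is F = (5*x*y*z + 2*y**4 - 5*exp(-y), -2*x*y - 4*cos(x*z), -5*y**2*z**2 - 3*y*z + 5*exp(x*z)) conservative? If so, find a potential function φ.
No, ∇×F = (-4*x*sin(x*z) - 10*y*z**2 - 3*z, 5*x*y - 5*z*exp(x*z), -5*x*z - 8*y**3 - 2*y + 4*z*sin(x*z) - 5*exp(-y)) ≠ 0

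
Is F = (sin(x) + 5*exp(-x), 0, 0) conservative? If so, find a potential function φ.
Yes, F is conservative. φ = -cos(x) - 5*exp(-x)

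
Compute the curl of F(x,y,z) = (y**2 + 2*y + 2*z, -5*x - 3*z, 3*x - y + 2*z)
(2, -1, -2*y - 7)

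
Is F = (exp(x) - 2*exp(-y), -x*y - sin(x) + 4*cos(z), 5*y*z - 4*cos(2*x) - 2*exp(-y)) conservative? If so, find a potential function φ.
No, ∇×F = (5*z + 4*sin(z) + 2*exp(-y), -8*sin(2*x), -y - cos(x) - 2*exp(-y)) ≠ 0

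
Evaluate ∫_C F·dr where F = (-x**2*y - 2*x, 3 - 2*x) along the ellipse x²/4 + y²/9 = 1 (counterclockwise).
-6*pi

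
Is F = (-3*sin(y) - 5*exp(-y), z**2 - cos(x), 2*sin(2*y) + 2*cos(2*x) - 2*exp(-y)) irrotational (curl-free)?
No, ∇×F = (-2*z + 4*cos(2*y) + 2*exp(-y), 4*sin(2*x), sin(x) + 3*cos(y) - 5*exp(-y))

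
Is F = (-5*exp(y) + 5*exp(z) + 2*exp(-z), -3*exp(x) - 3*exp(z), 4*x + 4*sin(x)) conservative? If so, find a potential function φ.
No, ∇×F = (3*exp(z), 5*exp(z) - 4*cos(x) - 4 - 2*exp(-z), -3*exp(x) + 5*exp(y)) ≠ 0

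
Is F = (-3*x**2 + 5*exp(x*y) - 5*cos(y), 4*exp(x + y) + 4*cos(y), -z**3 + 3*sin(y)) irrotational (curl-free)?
No, ∇×F = (3*cos(y), 0, -5*x*exp(x*y) + 4*exp(x + y) - 5*sin(y))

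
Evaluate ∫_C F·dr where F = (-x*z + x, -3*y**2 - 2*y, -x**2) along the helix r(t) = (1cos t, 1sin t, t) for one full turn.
-3*pi/2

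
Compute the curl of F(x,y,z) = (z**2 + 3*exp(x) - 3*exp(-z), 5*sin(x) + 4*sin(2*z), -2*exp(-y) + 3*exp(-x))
(-8*cos(2*z) + 2*exp(-y), 2*z + 3*exp(-z) + 3*exp(-x), 5*cos(x))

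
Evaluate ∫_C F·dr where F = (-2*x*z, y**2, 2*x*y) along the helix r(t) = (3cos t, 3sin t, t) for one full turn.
-9*pi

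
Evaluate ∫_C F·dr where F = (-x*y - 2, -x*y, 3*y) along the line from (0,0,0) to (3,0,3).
-6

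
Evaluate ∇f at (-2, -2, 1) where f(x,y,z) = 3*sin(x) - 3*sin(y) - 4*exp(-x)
(3*cos(2) + 4*exp(2), -3*cos(2), 0)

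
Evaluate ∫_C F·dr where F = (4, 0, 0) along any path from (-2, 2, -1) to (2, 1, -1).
16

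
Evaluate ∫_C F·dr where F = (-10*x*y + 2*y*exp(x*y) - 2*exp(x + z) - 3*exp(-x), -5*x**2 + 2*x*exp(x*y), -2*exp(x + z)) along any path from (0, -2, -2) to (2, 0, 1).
-2*exp(3) - 3 + 5*exp(-2)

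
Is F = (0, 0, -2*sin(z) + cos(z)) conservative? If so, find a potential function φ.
Yes, F is conservative. φ = sin(z) + 2*cos(z)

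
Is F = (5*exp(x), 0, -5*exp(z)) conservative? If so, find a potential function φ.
Yes, F is conservative. φ = 5*exp(x) - 5*exp(z)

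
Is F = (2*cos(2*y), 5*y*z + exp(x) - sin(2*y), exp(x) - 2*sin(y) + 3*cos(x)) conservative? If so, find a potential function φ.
No, ∇×F = (-5*y - 2*cos(y), -exp(x) + 3*sin(x), exp(x) + 4*sin(2*y)) ≠ 0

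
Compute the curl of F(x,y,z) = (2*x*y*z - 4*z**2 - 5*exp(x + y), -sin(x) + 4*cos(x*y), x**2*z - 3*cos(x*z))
(0, 2*x*y - 2*x*z - 3*z*sin(x*z) - 8*z, -2*x*z - 4*y*sin(x*y) + 5*exp(x + y) - cos(x))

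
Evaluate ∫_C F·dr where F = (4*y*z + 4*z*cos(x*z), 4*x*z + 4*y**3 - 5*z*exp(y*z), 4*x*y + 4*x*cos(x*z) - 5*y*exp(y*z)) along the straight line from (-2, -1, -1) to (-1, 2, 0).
-4*sin(2) + 5*E + 18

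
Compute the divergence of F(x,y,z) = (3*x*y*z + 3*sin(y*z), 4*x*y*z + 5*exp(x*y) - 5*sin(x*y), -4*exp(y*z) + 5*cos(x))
4*x*z + 5*x*exp(x*y) - 5*x*cos(x*y) + 3*y*z - 4*y*exp(y*z)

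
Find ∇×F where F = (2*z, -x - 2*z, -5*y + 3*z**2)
(-3, 2, -1)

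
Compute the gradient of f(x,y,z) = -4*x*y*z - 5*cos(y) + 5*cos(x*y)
(-y*(4*z + 5*sin(x*y)), -4*x*z - 5*x*sin(x*y) + 5*sin(y), -4*x*y)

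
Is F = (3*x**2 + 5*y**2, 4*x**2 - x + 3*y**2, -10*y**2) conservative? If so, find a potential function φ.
No, ∇×F = (-20*y, 0, 8*x - 10*y - 1) ≠ 0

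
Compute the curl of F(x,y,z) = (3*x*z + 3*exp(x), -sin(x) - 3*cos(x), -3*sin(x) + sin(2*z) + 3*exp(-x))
(0, 3*x + 3*cos(x) + 3*exp(-x), 3*sin(x) - cos(x))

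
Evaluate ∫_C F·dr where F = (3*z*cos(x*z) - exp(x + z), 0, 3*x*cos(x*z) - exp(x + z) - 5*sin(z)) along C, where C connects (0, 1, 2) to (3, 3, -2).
-E - 3*sin(6) + exp(2)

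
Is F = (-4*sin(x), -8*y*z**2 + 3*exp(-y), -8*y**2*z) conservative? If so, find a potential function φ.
Yes, F is conservative. φ = -4*y**2*z**2 + 4*cos(x) - 3*exp(-y)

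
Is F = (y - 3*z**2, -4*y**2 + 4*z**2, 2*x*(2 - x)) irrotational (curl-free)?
No, ∇×F = (-8*z, 4*x - 6*z - 4, -1)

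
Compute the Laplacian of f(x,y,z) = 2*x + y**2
2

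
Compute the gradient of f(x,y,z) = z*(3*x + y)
(3*z, z, 3*x + y)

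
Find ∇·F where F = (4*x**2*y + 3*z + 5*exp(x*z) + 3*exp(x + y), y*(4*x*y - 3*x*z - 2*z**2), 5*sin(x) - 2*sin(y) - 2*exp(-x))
16*x*y - 3*x*z - 2*z**2 + 5*z*exp(x*z) + 3*exp(x + y)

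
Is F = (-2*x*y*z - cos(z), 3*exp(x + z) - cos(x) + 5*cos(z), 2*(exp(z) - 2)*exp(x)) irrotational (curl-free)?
No, ∇×F = (-3*exp(x + z) + 5*sin(z), -2*x*y + 2*(2 - exp(z))*exp(x) + sin(z), 2*x*z + 3*exp(x + z) + sin(x))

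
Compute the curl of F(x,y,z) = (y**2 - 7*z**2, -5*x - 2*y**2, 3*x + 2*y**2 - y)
(4*y - 1, -14*z - 3, -2*y - 5)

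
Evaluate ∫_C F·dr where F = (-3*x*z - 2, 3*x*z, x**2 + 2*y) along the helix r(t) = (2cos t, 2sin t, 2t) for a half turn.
-2*pi + 24 + 6*pi**2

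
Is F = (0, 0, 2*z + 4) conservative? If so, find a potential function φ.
Yes, F is conservative. φ = z*(z + 4)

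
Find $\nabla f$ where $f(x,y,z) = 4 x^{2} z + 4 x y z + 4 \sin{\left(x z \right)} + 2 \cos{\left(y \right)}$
(4*z*(2*x + y + cos(x*z)), 4*x*z - 2*sin(y), 4*x*(x + y + cos(x*z)))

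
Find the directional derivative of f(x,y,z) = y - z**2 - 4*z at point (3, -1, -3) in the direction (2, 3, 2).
7*sqrt(17)/17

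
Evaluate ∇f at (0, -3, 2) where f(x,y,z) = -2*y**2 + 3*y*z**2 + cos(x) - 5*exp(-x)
(5, 24, -36)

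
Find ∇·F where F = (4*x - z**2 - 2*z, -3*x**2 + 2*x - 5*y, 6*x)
-1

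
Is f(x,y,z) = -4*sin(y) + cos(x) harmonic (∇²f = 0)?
No, ∇²f = 4*sin(y) - cos(x)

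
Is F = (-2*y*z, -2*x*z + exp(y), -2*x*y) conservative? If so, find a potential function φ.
Yes, F is conservative. φ = -2*x*y*z + exp(y)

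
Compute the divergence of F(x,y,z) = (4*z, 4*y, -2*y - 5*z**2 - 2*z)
2 - 10*z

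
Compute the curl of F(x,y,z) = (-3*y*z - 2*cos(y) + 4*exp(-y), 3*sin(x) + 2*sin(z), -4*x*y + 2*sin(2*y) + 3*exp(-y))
(-4*x + 4*cos(2*y) - 2*cos(z) - 3*exp(-y), y, 3*z - 2*sin(y) + 3*cos(x) + 4*exp(-y))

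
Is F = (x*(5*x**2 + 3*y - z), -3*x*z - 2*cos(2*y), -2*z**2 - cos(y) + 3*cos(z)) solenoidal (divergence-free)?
No, ∇·F = 15*x**2 + 3*y - 5*z + 4*sin(2*y) - 3*sin(z)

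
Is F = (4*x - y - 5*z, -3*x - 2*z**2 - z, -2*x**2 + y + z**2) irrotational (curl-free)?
No, ∇×F = (4*z + 2, 4*x - 5, -2)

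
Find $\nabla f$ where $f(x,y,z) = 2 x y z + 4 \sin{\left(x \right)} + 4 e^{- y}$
(2*y*z + 4*cos(x), 2*x*z - 4*exp(-y), 2*x*y)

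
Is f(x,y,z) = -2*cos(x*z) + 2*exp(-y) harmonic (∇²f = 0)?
No, ∇²f = 2*((x**2 + z**2)*exp(y)*cos(x*z) + 1)*exp(-y)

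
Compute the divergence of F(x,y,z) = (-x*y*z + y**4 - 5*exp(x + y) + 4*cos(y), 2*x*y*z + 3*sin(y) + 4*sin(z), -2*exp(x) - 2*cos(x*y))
2*x*z - y*z - 5*exp(x + y) + 3*cos(y)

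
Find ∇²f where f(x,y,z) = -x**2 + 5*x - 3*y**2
-8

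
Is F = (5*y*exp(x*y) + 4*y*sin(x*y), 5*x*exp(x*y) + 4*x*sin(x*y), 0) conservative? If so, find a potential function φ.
Yes, F is conservative. φ = 5*exp(x*y) - 4*cos(x*y)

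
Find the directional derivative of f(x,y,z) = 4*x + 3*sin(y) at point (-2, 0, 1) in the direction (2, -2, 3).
2*sqrt(17)/17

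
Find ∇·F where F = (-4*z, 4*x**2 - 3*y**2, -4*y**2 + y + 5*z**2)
-6*y + 10*z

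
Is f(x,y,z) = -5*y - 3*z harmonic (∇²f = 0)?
Yes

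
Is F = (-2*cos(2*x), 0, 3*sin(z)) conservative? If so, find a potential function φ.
Yes, F is conservative. φ = -sin(2*x) - 3*cos(z)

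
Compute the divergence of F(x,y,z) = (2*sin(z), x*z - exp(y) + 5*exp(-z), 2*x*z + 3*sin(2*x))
2*x - exp(y)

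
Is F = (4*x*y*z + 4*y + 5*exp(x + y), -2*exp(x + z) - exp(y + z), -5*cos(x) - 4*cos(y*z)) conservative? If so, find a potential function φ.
No, ∇×F = (4*z*sin(y*z) + 2*exp(x + z) + exp(y + z), 4*x*y - 5*sin(x), -4*x*z - 5*exp(x + y) - 2*exp(x + z) - 4) ≠ 0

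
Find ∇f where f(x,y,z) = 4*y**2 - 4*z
(0, 8*y, -4)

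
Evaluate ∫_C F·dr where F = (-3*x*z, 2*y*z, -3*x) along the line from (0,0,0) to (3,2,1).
-65/6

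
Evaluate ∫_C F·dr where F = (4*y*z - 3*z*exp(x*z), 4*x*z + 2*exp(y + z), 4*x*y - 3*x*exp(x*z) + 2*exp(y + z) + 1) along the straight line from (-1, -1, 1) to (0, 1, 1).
-9 + 3*exp(-1) + 2*exp(2)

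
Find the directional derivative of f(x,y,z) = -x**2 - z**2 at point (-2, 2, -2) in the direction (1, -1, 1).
8*sqrt(3)/3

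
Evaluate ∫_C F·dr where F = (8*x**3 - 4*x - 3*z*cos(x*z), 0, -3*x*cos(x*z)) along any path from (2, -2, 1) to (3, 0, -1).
3*sin(3) + 3*sin(2) + 120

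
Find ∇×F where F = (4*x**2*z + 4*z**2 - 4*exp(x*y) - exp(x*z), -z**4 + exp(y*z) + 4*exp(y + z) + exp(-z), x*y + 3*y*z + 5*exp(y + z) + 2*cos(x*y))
(-2*x*sin(x*y) + x - y*exp(y*z) + 4*z**3 + 3*z + exp(y + z) + exp(-z), 4*x**2 - x*exp(x*z) + 2*y*sin(x*y) - y + 8*z, 4*x*exp(x*y))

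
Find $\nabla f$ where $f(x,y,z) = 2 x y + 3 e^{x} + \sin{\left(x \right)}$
(2*y + 3*exp(x) + cos(x), 2*x, 0)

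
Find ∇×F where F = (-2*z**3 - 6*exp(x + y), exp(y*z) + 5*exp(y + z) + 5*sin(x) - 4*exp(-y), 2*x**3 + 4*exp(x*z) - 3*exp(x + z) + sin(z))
(-y*exp(y*z) - 5*exp(y + z), -6*x**2 - 6*z**2 - 4*z*exp(x*z) + 3*exp(x + z), 6*exp(x + y) + 5*cos(x))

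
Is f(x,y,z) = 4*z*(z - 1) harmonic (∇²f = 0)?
No, ∇²f = 8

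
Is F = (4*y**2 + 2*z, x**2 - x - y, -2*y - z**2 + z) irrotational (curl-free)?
No, ∇×F = (-2, 2, 2*x - 8*y - 1)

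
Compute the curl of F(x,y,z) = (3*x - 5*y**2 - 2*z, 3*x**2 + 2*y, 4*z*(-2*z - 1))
(0, -2, 6*x + 10*y)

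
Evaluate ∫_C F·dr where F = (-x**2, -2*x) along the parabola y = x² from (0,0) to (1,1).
-5/3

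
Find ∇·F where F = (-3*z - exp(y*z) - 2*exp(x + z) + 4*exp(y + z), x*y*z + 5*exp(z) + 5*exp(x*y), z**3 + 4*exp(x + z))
x*z + 5*x*exp(x*y) + 3*z**2 + 2*exp(x + z)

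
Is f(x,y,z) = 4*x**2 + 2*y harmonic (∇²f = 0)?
No, ∇²f = 8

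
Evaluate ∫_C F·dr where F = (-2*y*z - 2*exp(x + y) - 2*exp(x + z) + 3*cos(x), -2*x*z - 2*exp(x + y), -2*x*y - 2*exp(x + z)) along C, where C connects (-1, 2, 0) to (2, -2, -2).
-20 + 2*exp(-1) + 3*sin(1) + 3*sin(2) + 2*E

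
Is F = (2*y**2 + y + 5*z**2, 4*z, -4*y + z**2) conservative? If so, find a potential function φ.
No, ∇×F = (-8, 10*z, -4*y - 1) ≠ 0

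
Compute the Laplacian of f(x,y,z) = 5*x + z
0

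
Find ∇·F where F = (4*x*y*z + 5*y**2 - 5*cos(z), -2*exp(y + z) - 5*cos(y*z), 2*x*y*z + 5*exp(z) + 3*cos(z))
2*x*y + 4*y*z + 5*z*sin(y*z) + 5*exp(z) - 2*exp(y + z) - 3*sin(z)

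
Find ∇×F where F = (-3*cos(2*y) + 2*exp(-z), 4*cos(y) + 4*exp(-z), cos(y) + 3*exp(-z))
(-sin(y) + 4*exp(-z), -2*exp(-z), -6*sin(2*y))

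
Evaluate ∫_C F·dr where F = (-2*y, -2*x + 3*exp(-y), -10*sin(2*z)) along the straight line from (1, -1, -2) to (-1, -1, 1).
-4 + 5*cos(2) - 5*cos(4)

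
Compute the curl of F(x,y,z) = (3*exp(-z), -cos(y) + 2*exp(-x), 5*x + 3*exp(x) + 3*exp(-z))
(0, -3*exp(x) - 5 - 3*exp(-z), -2*exp(-x))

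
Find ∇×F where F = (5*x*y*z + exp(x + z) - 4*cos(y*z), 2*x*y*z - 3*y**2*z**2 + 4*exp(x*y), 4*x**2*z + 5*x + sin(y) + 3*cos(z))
(-2*x*y + 6*y**2*z + cos(y), 5*x*y - 8*x*z + 4*y*sin(y*z) + exp(x + z) - 5, -5*x*z + 2*y*z + 4*y*exp(x*y) - 4*z*sin(y*z))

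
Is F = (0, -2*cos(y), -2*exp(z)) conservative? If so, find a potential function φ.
Yes, F is conservative. φ = -2*exp(z) - 2*sin(y)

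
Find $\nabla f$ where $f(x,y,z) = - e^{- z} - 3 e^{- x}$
(3*exp(-x), 0, exp(-z))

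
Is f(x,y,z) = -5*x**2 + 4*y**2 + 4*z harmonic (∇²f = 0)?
No, ∇²f = -2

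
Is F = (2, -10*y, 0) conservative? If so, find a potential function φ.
Yes, F is conservative. φ = 2*x - 5*y**2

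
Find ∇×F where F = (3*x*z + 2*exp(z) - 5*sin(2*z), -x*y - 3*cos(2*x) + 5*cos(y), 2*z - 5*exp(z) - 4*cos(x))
(0, 3*x + 2*exp(z) - 4*sin(x) - 10*cos(2*z), -y + 6*sin(2*x))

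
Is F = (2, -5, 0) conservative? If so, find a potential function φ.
Yes, F is conservative. φ = 2*x - 5*y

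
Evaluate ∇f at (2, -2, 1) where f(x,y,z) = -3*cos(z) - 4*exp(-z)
(0, 0, 4*exp(-1) + 3*sin(1))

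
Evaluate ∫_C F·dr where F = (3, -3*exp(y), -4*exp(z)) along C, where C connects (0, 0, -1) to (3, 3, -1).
12 - 3*exp(3)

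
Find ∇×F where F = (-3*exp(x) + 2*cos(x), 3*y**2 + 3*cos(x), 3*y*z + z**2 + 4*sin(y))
(3*z + 4*cos(y), 0, -3*sin(x))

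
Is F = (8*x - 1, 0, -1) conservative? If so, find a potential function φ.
Yes, F is conservative. φ = 4*x**2 - x - z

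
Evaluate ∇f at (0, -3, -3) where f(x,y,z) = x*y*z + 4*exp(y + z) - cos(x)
(9, 4*exp(-6), 4*exp(-6))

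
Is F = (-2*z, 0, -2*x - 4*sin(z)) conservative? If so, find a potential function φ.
Yes, F is conservative. φ = -2*x*z + 4*cos(z)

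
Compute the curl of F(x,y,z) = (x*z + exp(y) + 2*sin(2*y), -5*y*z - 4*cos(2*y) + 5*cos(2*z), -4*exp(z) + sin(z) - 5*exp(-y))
(5*y + 10*sin(2*z) + 5*exp(-y), x, -exp(y) - 4*cos(2*y))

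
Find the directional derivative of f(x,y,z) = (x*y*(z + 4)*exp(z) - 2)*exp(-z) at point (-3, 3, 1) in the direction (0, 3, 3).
sqrt(2)*(1 - 12*E)*exp(-1)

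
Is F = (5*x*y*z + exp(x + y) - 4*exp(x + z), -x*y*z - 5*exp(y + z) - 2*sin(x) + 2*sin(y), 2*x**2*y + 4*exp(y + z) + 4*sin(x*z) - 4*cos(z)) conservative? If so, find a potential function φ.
No, ∇×F = (2*x**2 + x*y + 9*exp(y + z), x*y - 4*z*cos(x*z) - 4*exp(x + z), -5*x*z - y*z - exp(x + y) - 2*cos(x)) ≠ 0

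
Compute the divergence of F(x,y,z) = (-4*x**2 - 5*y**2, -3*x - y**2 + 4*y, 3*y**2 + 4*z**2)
-8*x - 2*y + 8*z + 4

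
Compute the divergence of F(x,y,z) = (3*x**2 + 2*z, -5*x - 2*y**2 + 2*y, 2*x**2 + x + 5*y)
6*x - 4*y + 2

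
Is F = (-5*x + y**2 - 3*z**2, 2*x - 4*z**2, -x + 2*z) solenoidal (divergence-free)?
No, ∇·F = -3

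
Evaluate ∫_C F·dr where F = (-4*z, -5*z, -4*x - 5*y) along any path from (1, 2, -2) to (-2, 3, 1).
-35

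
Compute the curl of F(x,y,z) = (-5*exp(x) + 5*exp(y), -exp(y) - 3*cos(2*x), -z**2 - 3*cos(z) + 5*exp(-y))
(-5*exp(-y), 0, -5*exp(y) + 6*sin(2*x))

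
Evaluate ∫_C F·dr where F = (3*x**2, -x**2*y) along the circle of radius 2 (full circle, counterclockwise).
0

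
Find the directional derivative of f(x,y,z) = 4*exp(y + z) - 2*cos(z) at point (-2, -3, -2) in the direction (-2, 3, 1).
sqrt(14)*(-exp(5)*sin(2) + 8)*exp(-5)/7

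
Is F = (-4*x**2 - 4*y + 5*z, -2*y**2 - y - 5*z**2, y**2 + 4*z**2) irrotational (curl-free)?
No, ∇×F = (2*y + 10*z, 5, 4)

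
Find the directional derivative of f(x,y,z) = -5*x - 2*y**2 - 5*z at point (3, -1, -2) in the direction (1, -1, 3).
-24*sqrt(11)/11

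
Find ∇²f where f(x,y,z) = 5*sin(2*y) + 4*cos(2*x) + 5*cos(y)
-20*sin(2*y) - 16*cos(2*x) - 5*cos(y)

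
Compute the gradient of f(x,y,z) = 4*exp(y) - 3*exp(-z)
(0, 4*exp(y), 3*exp(-z))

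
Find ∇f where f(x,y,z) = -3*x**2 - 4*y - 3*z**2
(-6*x, -4, -6*z)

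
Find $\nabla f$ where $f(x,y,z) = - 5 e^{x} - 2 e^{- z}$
(-5*exp(x), 0, 2*exp(-z))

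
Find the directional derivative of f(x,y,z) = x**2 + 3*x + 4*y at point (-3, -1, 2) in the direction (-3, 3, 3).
7*sqrt(3)/3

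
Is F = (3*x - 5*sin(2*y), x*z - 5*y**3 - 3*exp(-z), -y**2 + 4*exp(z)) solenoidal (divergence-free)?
No, ∇·F = -15*y**2 + 4*exp(z) + 3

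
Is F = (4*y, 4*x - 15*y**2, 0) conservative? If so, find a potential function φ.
Yes, F is conservative. φ = y*(4*x - 5*y**2)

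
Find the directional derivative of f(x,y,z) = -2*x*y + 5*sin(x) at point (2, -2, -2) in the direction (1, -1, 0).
sqrt(2)*(5*cos(2) + 8)/2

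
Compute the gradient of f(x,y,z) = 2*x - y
(2, -1, 0)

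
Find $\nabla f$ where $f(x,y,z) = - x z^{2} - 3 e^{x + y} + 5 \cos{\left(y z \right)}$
(-z**2 - 3*exp(x + y), -5*z*sin(y*z) - 3*exp(x + y), -2*x*z - 5*y*sin(y*z))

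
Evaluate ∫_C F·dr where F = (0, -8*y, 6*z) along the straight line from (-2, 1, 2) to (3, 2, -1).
-21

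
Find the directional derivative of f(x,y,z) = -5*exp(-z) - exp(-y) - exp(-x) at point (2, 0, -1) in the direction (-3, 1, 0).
sqrt(10)*(-3 + exp(2))*exp(-2)/10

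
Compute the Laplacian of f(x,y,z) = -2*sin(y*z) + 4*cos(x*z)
-4*x**2*cos(x*z) + 2*y**2*sin(y*z) + 2*z**2*sin(y*z) - 4*z**2*cos(x*z)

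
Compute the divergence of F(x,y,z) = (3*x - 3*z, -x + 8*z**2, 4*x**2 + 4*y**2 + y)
3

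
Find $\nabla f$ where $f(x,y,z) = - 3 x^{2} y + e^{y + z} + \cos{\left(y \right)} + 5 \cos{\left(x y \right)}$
(-y*(6*x + 5*sin(x*y)), -3*x**2 - 5*x*sin(x*y) + exp(y + z) - sin(y), exp(y + z))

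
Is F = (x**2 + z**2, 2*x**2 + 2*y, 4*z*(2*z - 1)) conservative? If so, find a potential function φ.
No, ∇×F = (0, 2*z, 4*x) ≠ 0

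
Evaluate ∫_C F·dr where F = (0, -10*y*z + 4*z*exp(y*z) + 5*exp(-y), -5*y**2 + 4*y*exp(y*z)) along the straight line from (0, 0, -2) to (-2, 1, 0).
5 - 5*exp(-1)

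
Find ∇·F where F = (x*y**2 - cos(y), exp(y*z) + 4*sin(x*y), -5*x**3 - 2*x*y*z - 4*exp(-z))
-2*x*y + 4*x*cos(x*y) + y**2 + z*exp(y*z) + 4*exp(-z)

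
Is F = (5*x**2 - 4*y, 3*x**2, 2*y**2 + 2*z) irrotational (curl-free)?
No, ∇×F = (4*y, 0, 6*x + 4)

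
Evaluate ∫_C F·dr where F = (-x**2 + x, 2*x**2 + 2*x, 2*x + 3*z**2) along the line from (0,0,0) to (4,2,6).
256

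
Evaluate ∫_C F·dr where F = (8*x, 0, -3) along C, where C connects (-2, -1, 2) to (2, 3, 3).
-3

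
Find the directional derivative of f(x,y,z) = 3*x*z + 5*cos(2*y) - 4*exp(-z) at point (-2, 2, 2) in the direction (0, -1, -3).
sqrt(10)*(5*exp(2)*sin(4) - 6 + 9*exp(2))*exp(-2)/5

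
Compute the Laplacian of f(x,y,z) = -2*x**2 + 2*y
-4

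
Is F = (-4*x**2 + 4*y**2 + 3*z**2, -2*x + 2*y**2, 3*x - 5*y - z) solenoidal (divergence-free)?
No, ∇·F = -8*x + 4*y - 1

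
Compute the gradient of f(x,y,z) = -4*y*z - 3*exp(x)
(-3*exp(x), -4*z, -4*y)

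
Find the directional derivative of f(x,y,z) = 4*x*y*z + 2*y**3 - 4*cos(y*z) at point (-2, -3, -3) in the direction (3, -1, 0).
sqrt(10)*(6*sin(9)/5 + 3)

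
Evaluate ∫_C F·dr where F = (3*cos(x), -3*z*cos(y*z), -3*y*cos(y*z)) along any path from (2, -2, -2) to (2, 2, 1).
-3*sin(2) + 3*sin(4)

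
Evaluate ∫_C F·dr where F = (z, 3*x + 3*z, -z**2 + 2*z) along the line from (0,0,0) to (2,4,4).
104/3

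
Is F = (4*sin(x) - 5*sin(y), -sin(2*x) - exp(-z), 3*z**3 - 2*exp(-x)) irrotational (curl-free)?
No, ∇×F = (-exp(-z), -2*exp(-x), -2*cos(2*x) + 5*cos(y))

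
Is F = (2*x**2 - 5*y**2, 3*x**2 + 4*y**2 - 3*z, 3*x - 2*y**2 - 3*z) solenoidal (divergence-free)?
No, ∇·F = 4*x + 8*y - 3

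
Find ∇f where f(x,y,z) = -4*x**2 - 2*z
(-8*x, 0, -2)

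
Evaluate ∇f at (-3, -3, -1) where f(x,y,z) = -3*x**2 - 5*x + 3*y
(13, 3, 0)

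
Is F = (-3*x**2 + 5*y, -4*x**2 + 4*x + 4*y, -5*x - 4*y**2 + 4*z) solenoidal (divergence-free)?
No, ∇·F = 8 - 6*x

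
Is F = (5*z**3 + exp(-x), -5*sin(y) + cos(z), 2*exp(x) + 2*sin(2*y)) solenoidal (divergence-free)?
No, ∇·F = -5*cos(y) - exp(-x)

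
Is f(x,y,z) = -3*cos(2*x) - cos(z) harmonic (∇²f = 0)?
No, ∇²f = 12*cos(2*x) + cos(z)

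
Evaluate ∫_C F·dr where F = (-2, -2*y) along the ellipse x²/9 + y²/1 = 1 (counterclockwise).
0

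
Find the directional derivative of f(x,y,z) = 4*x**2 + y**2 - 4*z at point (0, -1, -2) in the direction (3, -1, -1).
6*sqrt(11)/11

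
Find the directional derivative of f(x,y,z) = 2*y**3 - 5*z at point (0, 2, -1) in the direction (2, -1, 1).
-29*sqrt(6)/6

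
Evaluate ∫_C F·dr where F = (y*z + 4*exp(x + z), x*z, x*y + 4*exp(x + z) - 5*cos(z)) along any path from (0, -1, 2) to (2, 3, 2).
-4*exp(2) + 12 + 4*exp(4)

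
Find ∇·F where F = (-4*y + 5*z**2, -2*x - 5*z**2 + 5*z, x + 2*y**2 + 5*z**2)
10*z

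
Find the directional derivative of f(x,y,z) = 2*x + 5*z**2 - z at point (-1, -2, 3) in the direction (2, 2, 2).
31*sqrt(3)/3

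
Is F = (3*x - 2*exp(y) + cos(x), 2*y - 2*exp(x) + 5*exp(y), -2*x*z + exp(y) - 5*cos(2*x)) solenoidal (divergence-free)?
No, ∇·F = -2*x + 5*exp(y) - sin(x) + 5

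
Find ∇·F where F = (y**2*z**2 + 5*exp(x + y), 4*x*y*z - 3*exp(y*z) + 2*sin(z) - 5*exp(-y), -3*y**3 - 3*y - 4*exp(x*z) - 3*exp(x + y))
4*x*z - 4*x*exp(x*z) - 3*z*exp(y*z) + 5*exp(x + y) + 5*exp(-y)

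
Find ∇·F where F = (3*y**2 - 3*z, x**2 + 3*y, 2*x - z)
2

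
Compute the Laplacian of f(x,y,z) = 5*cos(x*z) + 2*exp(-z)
(-5*(x**2 + z**2)*exp(z)*cos(x*z) + 2)*exp(-z)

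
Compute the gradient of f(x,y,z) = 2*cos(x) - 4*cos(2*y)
(-2*sin(x), 8*sin(2*y), 0)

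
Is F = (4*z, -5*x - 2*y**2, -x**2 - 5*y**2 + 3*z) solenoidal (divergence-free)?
No, ∇·F = 3 - 4*y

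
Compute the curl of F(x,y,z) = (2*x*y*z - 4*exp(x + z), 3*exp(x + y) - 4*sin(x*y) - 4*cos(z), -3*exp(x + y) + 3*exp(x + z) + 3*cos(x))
(-3*exp(x + y) - 4*sin(z), 2*x*y + 3*exp(x + y) - 7*exp(x + z) + 3*sin(x), -2*x*z - 4*y*cos(x*y) + 3*exp(x + y))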